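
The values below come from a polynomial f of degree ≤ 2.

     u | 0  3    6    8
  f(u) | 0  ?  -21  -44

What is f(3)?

-3/2

The 3 known points determine the degree-2 polynomial uniquely.
Write f(u) = au^2 + bu + c. Substituting each data point gives a linear system:
  c = 0
  36a + 6b + c = -21
  64a + 8b + c = -44
Solving the system yields a = -1, b = 5/2, c = 0.
So f(u) = -u^2 + (5/2)u.
Then f(3) = -3/2.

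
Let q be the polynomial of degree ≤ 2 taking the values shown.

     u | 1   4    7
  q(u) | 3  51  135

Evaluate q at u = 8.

171

Using the Lagrange interpolation formula with nodes 1, 4, 7:
  L_0(u) = (u - 4)(u - 7) / 18
  L_1(u) = (u - 1)(u - 7) / -9
  L_2(u) = (u - 1)(u - 4) / 18
Then q(u) = 3·L_0(u) + 51·L_1(u) + 135·L_2(u).
Expanding and collecting terms gives q(u) = 2u^2 + 6u - 5.
Evaluating at u = 8: q(8) = 171.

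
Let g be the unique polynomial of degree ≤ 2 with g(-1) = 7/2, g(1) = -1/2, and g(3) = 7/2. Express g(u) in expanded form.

Write g(u) = au^2 + bu + c. Substituting each data point gives a linear system:
  a - b + c = 7/2
  a + b + c = -1/2
  9a + 3b + c = 7/2
Solving the system yields a = 1, b = -2, c = 1/2.
So g(u) = u^2 - 2u + 1/2.
Check: g(3) = 7/2. ✓

g(u) = u^2 - 2u + 1/2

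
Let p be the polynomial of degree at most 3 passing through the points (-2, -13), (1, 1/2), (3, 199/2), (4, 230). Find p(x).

p(x) = 3x^3 + 3x^2 - (3/2)x - 4

Write p(x) = ax^3 + bx^2 + cx + d. Substituting each data point gives a linear system:
  -8a + 4b - 2c + d = -13
  a + b + c + d = 1/2
  27a + 9b + 3c + d = 199/2
  64a + 16b + 4c + d = 230
Solving the system yields a = 3, b = 3, c = -3/2, d = -4.
So p(x) = 3x³ + 3x² - (3/2)x - 4.
Check: p(3) = 199/2. ✓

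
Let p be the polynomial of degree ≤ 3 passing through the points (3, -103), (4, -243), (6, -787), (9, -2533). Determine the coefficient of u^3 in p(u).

-3

Write p(u) = au^3 + bu^2 + cu + d. Substituting each data point gives a linear system:
  27a + 9b + 3c + d = -103
  64a + 16b + 4c + d = -243
  216a + 36b + 6c + d = -787
  729a + 81b + 9c + d = -2533
Solving the system yields a = -3, b = -5, c = 6, d = 5.
So p(u) = -3u³ - 5u² + 6u + 5.
The leading coefficient is -3.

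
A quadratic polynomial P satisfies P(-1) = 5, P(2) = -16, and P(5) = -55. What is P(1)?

-7

Write P(x) = ax^2 + bx + c. Substituting each data point gives a linear system:
  a - b + c = 5
  4a + 2b + c = -16
  25a + 5b + c = -55
Solving the system yields a = -1, b = -6, c = 0.
So P(x) = -x² - 6x.
Then P(1) = -7.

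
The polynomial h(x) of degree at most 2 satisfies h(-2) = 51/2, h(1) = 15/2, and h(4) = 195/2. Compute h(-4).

195/2

Write h(x) = ax^2 + bx + c. Substituting each data point gives a linear system:
  4a - 2b + c = 51/2
  a + b + c = 15/2
  16a + 4b + c = 195/2
Solving the system yields a = 6, b = 0, c = 3/2.
So h(x) = 6x^2 + 3/2.
Then h(-4) = 195/2.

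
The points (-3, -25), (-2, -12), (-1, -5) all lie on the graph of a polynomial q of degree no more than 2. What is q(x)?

q(x) = -3x^2 - 2x - 4

Write q(x) = ax^2 + bx + c. Substituting each data point gives a linear system:
  9a - 3b + c = -25
  4a - 2b + c = -12
  a - b + c = -5
Solving the system yields a = -3, b = -2, c = -4.
So q(x) = -3x^2 - 2x - 4.
Check: q(-3) = -25. ✓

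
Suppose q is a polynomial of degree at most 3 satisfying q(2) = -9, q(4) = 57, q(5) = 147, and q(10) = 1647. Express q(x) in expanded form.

Write q(x) = ax^3 + bx^2 + cx + d. Substituting each data point gives a linear system:
  8a + 4b + 2c + d = -9
  64a + 16b + 4c + d = 57
  125a + 25b + 5c + d = 147
  1000a + 100b + 10c + d = 1647
Solving the system yields a = 2, b = -3, c = -5, d = -3.
So q(x) = 2x^3 - 3x^2 - 5x - 3.
Check: q(4) = 57. ✓

q(x) = 2x^3 - 3x^2 - 5x - 3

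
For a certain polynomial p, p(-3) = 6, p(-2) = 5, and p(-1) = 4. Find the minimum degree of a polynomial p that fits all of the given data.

Forward differences of the values at n = -3, -2, -1:
  p  : 6  5  4
  Δ  : -1  -1
  Δ^2: 0
The first differences are constant (-1) and nonzero, while all higher differences vanish, so the minimal degree is 1.

1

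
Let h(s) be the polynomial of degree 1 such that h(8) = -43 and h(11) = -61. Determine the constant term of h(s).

Write h(s) = as + b. Substituting each data point gives a linear system:
  8a + b = -43
  11a + b = -61
Solving the system yields a = -6, b = 5.
So h(s) = -6s + 5.
The constant term is 5.

5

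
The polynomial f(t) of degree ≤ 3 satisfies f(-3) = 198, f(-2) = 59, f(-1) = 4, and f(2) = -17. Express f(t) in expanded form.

f(t) = -6t^3 + 6t^2 + 5t - 3

Using the Lagrange interpolation formula with nodes -3, -2, -1, 2:
  L_0(t) = (t + 2)(t + 1)(t - 2) / -10
  L_1(t) = (t + 3)(t + 1)(t - 2) / 4
  L_2(t) = (t + 3)(t + 2)(t - 2) / -6
  L_3(t) = (t + 3)(t + 2)(t + 1) / 60
Then f(t) = 198·L_0(t) + 59·L_1(t) + 4·L_2(t) - 17·L_3(t).
Expanding and collecting terms gives f(t) = -6t³ + 6t² + 5t - 3.
Check: f(-2) = 59. ✓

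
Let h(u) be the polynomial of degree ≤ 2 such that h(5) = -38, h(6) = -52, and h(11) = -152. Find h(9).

-106

Write h(u) = au^2 + bu + c. Substituting each data point gives a linear system:
  25a + 5b + c = -38
  36a + 6b + c = -52
  121a + 11b + c = -152
Solving the system yields a = -1, b = -3, c = 2.
So h(u) = -u² - 3u + 2.
Then h(9) = -106.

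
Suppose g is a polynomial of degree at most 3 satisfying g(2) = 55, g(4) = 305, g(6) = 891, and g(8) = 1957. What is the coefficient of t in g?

5

Write g(t) = at^3 + bt^2 + ct + d. Substituting each data point gives a linear system:
  8a + 4b + 2c + d = 55
  64a + 16b + 4c + d = 305
  216a + 36b + 6c + d = 891
  512a + 64b + 8c + d = 1957
Solving the system yields a = 3, b = 6, c = 5, d = -3.
So g(t) = 3t^3 + 6t^2 + 5t - 3.
The coefficient of t is 5.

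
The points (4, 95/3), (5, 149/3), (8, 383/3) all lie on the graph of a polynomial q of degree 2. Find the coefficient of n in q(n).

Write q(n) = an^2 + bn + c. Substituting each data point gives a linear system:
  16a + 4b + c = 95/3
  25a + 5b + c = 149/3
  64a + 8b + c = 383/3
Solving the system yields a = 2, b = 0, c = -1/3.
So q(n) = 2n^2 - 1/3.
The coefficient of n is 0.

0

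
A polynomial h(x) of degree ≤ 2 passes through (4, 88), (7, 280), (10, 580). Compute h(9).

Using the Lagrange interpolation formula with nodes 4, 7, 10:
  L_0(x) = (x - 7)(x - 10) / 18
  L_1(x) = (x - 4)(x - 10) / -9
  L_2(x) = (x - 4)(x - 7) / 18
Then h(x) = 88·L_0(x) + 280·L_1(x) + 580·L_2(x).
Expanding and collecting terms gives h(x) = 6x² - 2x.
Evaluating at x = 9: h(9) = 468.

468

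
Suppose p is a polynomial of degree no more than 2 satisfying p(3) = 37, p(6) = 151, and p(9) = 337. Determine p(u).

p(u) = 4u^2 + 2u - 5

Write p(u) = au^2 + bu + c. Substituting each data point gives a linear system:
  9a + 3b + c = 37
  36a + 6b + c = 151
  81a + 9b + c = 337
Solving the system yields a = 4, b = 2, c = -5.
So p(u) = 4u^2 + 2u - 5.
Check: p(9) = 337. ✓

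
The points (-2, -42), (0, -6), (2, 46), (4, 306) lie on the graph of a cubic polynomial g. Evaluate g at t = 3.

Forward differences of the values at t = -2, 0, 2, 4:
  g  : -42  -6  46  306
  Δ  : 36  52  260
  Δ^2: 16  208
  Δ^3: 192
The third differences are constant, confirming degree 3.
Interpolating (Newton forward form) and evaluating at t = 3 gives g(3) = 138.

138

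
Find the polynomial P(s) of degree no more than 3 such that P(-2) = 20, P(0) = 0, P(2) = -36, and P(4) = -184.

P(s) = -2s^3 - 2s^2 - 6s

Using the Lagrange interpolation formula with nodes -2, 0, 2, 4:
  L_0(s) = s(s - 2)(s - 4) / -48
  L_1(s) = (s + 2)(s - 2)(s - 4) / 16
  L_2(s) = (s + 2)s(s - 4) / -16
  L_3(s) = (s + 2)s(s - 2) / 48
Then P(s) = 20·L_0(s) + 0·L_1(s) - 36·L_2(s) - 184·L_3(s).
Expanding and collecting terms gives P(s) = -2s^3 - 2s^2 - 6s.
Check: P(0) = 0. ✓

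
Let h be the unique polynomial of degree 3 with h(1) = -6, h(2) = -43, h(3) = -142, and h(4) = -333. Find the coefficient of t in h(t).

1

Write h(t) = at^3 + bt^2 + ct + d. Substituting each data point gives a linear system:
  a + b + c + d = -6
  8a + 4b + 2c + d = -43
  27a + 9b + 3c + d = -142
  64a + 16b + 4c + d = -333
Solving the system yields a = -5, b = -1, c = 1, d = -1.
So h(t) = -5t^3 - t^2 + t - 1.
The coefficient of t is 1.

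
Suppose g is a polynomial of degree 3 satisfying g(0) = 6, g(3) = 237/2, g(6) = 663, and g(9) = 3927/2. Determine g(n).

g(n) = 2n^3 + 6n^2 + (3/2)n + 6

Using the Lagrange interpolation formula with nodes 0, 3, 6, 9:
  L_0(n) = (n - 3)(n - 6)(n - 9) / -162
  L_1(n) = n(n - 6)(n - 9) / 54
  L_2(n) = n(n - 3)(n - 9) / -54
  L_3(n) = n(n - 3)(n - 6) / 162
Then g(n) = 6·L_0(n) + 237/2·L_1(n) + 663·L_2(n) + 3927/2·L_3(n).
Expanding and collecting terms gives g(n) = 2n^3 + 6n^2 + (3/2)n + 6.
Check: g(0) = 6. ✓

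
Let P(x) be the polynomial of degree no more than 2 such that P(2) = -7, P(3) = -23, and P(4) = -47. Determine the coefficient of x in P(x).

4

Write P(x) = ax^2 + bx + c. Substituting each data point gives a linear system:
  4a + 2b + c = -7
  9a + 3b + c = -23
  16a + 4b + c = -47
Solving the system yields a = -4, b = 4, c = 1.
So P(x) = -4x^2 + 4x + 1.
The coefficient of x is 4.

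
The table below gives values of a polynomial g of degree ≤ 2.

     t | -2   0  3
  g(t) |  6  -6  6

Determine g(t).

Write g(t) = at^2 + bt + c. Substituting each data point gives a linear system:
  4a - 2b + c = 6
  c = -6
  9a + 3b + c = 6
Solving the system yields a = 2, b = -2, c = -6.
So g(t) = 2t^2 - 2t - 6.
Check: g(0) = -6. ✓

g(t) = 2t^2 - 2t - 6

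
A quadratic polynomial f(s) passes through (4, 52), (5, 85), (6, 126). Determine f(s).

f(s) = 4s^2 - 3s

Write f(s) = as^2 + bs + c. Substituting each data point gives a linear system:
  16a + 4b + c = 52
  25a + 5b + c = 85
  36a + 6b + c = 126
Solving the system yields a = 4, b = -3, c = 0.
So f(s) = 4s² - 3s.
Check: f(6) = 126. ✓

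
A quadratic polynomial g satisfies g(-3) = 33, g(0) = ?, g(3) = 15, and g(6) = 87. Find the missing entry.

-3

On equispaced nodes a degree-2 polynomial has vanishing third forward difference, so
  - g(-3) + 3·g(0) - 3·g(3) + g(6) = 0.
Substituting the known values and solving for g(0):
  3·g(0) = -9
  g(0) = -3.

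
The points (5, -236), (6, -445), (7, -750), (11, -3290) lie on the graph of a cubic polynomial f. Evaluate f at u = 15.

Using the Lagrange interpolation formula with nodes 5, 6, 7, 11:
  L_0(u) = (u - 6)(u - 7)(u - 11) / -12
  L_1(u) = (u - 5)(u - 7)(u - 11) / 5
  L_2(u) = (u - 5)(u - 6)(u - 11) / -8
  L_3(u) = (u - 5)(u - 6)(u - 7) / 120
Then f(u) = -236·L_0(u) - 445·L_1(u) - 750·L_2(u) - 3290·L_3(u).
Expanding and collecting terms gives f(u) = -3u^3 + 6u^2 - 2u - 1.
Evaluating at u = 15: f(15) = -8806.

-8806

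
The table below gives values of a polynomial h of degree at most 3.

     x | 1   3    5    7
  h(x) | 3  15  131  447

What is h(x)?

Using the Lagrange interpolation formula with nodes 1, 3, 5, 7:
  L_0(x) = (x - 3)(x - 5)(x - 7) / -48
  L_1(x) = (x - 1)(x - 5)(x - 7) / 16
  L_2(x) = (x - 1)(x - 3)(x - 7) / -16
  L_3(x) = (x - 1)(x - 3)(x - 5) / 48
Then h(x) = 3·L_0(x) + 15·L_1(x) + 131·L_2(x) + 447·L_3(x).
Expanding and collecting terms gives h(x) = 2x³ - 5x² + 6.
Check: h(3) = 15. ✓

h(x) = 2x^3 - 5x^2 + 6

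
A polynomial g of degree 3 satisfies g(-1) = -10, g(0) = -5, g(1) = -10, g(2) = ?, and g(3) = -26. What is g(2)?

-19

The 4 known points determine the degree-3 polynomial uniquely.
Write g(n) = an^3 + bn^2 + cn + d. Substituting each data point gives a linear system:
  -a + b - c + d = -10
  d = -5
  a + b + c + d = -10
  27a + 9b + 3c + d = -26
Solving the system yields a = 1, b = -5, c = -1, d = -5.
So g(n) = n^3 - 5n^2 - n - 5.
Then g(2) = -19.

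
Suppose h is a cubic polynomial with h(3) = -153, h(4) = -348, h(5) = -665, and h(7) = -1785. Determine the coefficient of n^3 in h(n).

-5

Write h(n) = an^3 + bn^2 + cn + d. Substituting each data point gives a linear system:
  27a + 9b + 3c + d = -153
  64a + 16b + 4c + d = -348
  125a + 25b + 5c + d = -665
  343a + 49b + 7c + d = -1785
Solving the system yields a = -5, b = -1, c = -3, d = 0.
So h(n) = -5n^3 - n^2 - 3n.
The leading coefficient is -5.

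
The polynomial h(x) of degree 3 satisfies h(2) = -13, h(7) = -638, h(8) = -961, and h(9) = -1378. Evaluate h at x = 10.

Write h(x) = ax^3 + bx^2 + cx + d. Substituting each data point gives a linear system:
  8a + 4b + 2c + d = -13
  343a + 49b + 7c + d = -638
  512a + 64b + 8c + d = -961
  729a + 81b + 9c + d = -1378
Solving the system yields a = -2, b = 1, c = 0, d = -1.
So h(x) = -2x^3 + x^2 - 1.
Then h(10) = -1901.

-1901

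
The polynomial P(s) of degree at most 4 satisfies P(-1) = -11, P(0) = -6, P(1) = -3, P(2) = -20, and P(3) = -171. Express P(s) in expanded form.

Write P(s) = as^4 + bs^3 + cs^2 + ds + e. Substituting each data point gives a linear system:
  a - b + c - d + e = -11
  e = -6
  a + b + c + d + e = -3
  16a + 8b + 4c + 2d + e = -20
  81a + 27b + 9c + 3d + e = -171
Solving the system yields a = -4, b = 5, c = 3, d = -1, e = -6.
So P(s) = -4s⁴ + 5s³ + 3s² - s - 6.
Check: P(3) = -171. ✓

P(s) = -4s^4 + 5s^3 + 3s^2 - s - 6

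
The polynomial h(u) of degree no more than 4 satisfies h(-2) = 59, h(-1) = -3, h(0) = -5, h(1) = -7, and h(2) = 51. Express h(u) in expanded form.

Write h(u) = au^4 + bu^3 + cu^2 + du + e. Substituting each data point gives a linear system:
  16a - 8b + 4c - 2d + e = 59
  a - b + c - d + e = -3
  e = -5
  a + b + c + d + e = -7
  16a + 8b + 4c + 2d + e = 51
Solving the system yields a = 5, b = 0, c = -5, d = -2, e = -5.
So h(u) = 5u⁴ - 5u² - 2u - 5.
Check: h(-2) = 59. ✓

h(u) = 5u^4 - 5u^2 - 2u - 5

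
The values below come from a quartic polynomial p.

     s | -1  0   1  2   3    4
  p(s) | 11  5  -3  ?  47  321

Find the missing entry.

-13

The 5 known points determine the degree-4 polynomial uniquely.
Write p(s) = as^4 + bs^3 + cs^2 + ds + e. Substituting each data point gives a linear system:
  a - b + c - d + e = 11
  e = 5
  a + b + c + d + e = -3
  81a + 27b + 9c + 3d + e = 47
  256a + 64b + 16c + 4d + e = 321
Solving the system yields a = 3, b = -6, c = -4, d = -1, e = 5.
So p(s) = 3s⁴ - 6s³ - 4s² - s + 5.
Then p(2) = -13.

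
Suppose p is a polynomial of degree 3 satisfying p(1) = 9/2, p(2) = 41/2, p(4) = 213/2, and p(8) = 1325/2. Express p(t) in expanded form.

Write p(t) = at^3 + bt^2 + ct + d. Substituting each data point gives a linear system:
  a + b + c + d = 9/2
  8a + 4b + 2c + d = 41/2
  64a + 16b + 4c + d = 213/2
  512a + 64b + 8c + d = 1325/2
Solving the system yields a = 1, b = 2, c = 3, d = -3/2.
So p(t) = t^3 + 2t^2 + 3t - 3/2.
Check: p(8) = 1325/2. ✓

p(t) = t^3 + 2t^2 + 3t - 3/2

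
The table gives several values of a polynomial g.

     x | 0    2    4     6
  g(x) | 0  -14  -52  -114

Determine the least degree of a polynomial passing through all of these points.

Forward differences of the values at x = 0, 2, 4, 6:
  g  : 0  -14  -52  -114
  Δ  : -14  -38  -62
  Δ^2: -24  -24
  Δ^3: 0
The second differences are constant (-24) and nonzero, while all higher differences vanish, so the minimal degree is 2.

2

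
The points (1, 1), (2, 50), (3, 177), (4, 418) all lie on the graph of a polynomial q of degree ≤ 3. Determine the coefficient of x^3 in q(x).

Write q(x) = ax^3 + bx^2 + cx + d. Substituting each data point gives a linear system:
  a + b + c + d = 1
  8a + 4b + 2c + d = 50
  27a + 9b + 3c + d = 177
  64a + 16b + 4c + d = 418
Solving the system yields a = 6, b = 3, c = -2, d = -6.
So q(x) = 6x^3 + 3x^2 - 2x - 6.
The leading coefficient is 6.

6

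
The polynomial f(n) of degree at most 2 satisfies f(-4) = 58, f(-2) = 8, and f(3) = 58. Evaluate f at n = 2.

28

Using the Lagrange interpolation formula with nodes -4, -2, 3:
  L_0(n) = (n + 2)(n - 3) / 14
  L_1(n) = (n + 4)(n - 3) / -10
  L_2(n) = (n + 4)(n + 2) / 35
Then f(n) = 58·L_0(n) + 8·L_1(n) + 58·L_2(n).
Expanding and collecting terms gives f(n) = 5n^2 + 5n - 2.
Evaluating at n = 2: f(2) = 28.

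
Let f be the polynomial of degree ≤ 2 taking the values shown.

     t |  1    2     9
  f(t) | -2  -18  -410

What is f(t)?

Using the Lagrange interpolation formula with nodes 1, 2, 9:
  L_0(t) = (t - 2)(t - 9) / 8
  L_1(t) = (t - 1)(t - 9) / -7
  L_2(t) = (t - 1)(t - 2) / 56
Then f(t) = -2·L_0(t) - 18·L_1(t) - 410·L_2(t).
Expanding and collecting terms gives f(t) = -5t^2 - t + 4.
Check: f(1) = -2. ✓

f(t) = -5t^2 - t + 4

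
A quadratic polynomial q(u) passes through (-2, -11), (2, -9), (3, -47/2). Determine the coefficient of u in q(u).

Write q(u) = au^2 + bu + c. Substituting each data point gives a linear system:
  4a - 2b + c = -11
  4a + 2b + c = -9
  9a + 3b + c = -47/2
Solving the system yields a = -3, b = 1/2, c = 2.
So q(u) = -3u^2 + (1/2)u + 2.
The coefficient of u is 1/2.

1/2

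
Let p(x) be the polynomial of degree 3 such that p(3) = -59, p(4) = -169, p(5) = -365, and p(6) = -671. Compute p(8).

-1709

Forward differences of the values at x = 3, 4, 5, 6:
  p  : -59  -169  -365  -671
  Δ  : -110  -196  -306
  Δ^2: -86  -110
  Δ^3: -24
The third differences are constant, confirming degree 3.
Interpolating (Newton forward form) and evaluating at x = 8 gives p(8) = -1709.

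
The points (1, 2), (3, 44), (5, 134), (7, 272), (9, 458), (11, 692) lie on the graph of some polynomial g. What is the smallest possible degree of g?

2

Forward differences of the values at u = 1, 3, 5, 7, 9, 11:
  g  : 2  44  134  272  458  692
  Δ  : 42  90  138  186  234
  Δ^2: 48  48  48  48
  Δ^3: 0  0  0
  Δ^4: 0  0
  Δ^5: 0
The second differences are constant (48) and nonzero, while all higher differences vanish, so the minimal degree is 2.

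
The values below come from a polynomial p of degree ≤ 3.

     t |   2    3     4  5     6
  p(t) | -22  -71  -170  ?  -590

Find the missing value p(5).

-337

On equispaced nodes a degree-3 polynomial has vanishing fourth forward difference, so
  p(2) - 4·p(3) + 6·p(4) - 4·p(5) + p(6) = 0.
Substituting the known values and solving for p(5):
  -4·p(5) = 1348
  p(5) = -337.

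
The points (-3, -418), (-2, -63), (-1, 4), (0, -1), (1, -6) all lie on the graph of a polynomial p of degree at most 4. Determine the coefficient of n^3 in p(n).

Write p(n) = an^4 + bn^3 + cn^2 + dn + e. Substituting each data point gives a linear system:
  81a - 27b + 9c - 3d + e = -418
  16a - 8b + 4c - 2d + e = -63
  a - b + c - d + e = 4
  e = -1
  a + b + c + d + e = -6
Solving the system yields a = -6, b = 0, c = 6, d = -5, e = -1.
So p(n) = -6n⁴ + 6n² - 5n - 1.
The coefficient of n^3 is 0.

0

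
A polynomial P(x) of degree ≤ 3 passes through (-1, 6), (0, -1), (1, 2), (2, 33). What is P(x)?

Write P(x) = ax^3 + bx^2 + cx + d. Substituting each data point gives a linear system:
  -a + b - c + d = 6
  d = -1
  a + b + c + d = 2
  8a + 4b + 2c + d = 33
Solving the system yields a = 3, b = 5, c = -5, d = -1.
So P(x) = 3x³ + 5x² - 5x - 1.
Check: P(0) = -1. ✓

P(x) = 3x^3 + 5x^2 - 5x - 1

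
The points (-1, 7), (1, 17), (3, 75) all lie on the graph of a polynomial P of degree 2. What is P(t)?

P(t) = 6t^2 + 5t + 6

Write P(t) = at^2 + bt + c. Substituting each data point gives a linear system:
  a - b + c = 7
  a + b + c = 17
  9a + 3b + c = 75
Solving the system yields a = 6, b = 5, c = 6.
So P(t) = 6t^2 + 5t + 6.
Check: P(3) = 75. ✓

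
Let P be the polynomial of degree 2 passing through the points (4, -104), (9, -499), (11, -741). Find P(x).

Write P(x) = ax^2 + bx + c. Substituting each data point gives a linear system:
  16a + 4b + c = -104
  81a + 9b + c = -499
  121a + 11b + c = -741
Solving the system yields a = -6, b = -1, c = -4.
So P(x) = -6x² - x - 4.
Check: P(11) = -741. ✓

P(x) = -6x^2 - x - 4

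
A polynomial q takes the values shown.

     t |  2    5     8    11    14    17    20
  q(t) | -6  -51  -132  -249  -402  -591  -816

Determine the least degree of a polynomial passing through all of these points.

Forward differences of the values at t = 2, 5, 8, 11, 14, 17, 20:
  q  : -6  -51  -132  -249  -402  -591  -816
  Δ  : -45  -81  -117  -153  -189  -225
  Δ^2: -36  -36  -36  -36  -36
  Δ^3: 0  0  0  0
  Δ^4: 0  0  0
  Δ^5: 0  0
  Δ^6: 0
The second differences are constant (-36) and nonzero, while all higher differences vanish, so the minimal degree is 2.

2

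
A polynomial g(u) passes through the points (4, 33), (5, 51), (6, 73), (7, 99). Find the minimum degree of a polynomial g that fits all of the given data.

Forward differences of the values at u = 4, 5, 6, 7:
  g  : 33  51  73  99
  Δ  : 18  22  26
  Δ^2: 4  4
  Δ^3: 0
The second differences are constant (4) and nonzero, while all higher differences vanish, so the minimal degree is 2.

2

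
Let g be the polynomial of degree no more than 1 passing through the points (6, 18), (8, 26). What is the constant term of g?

Write g(t) = at + b. Substituting each data point gives a linear system:
  6a + b = 18
  8a + b = 26
Solving the system yields a = 4, b = -6.
So g(t) = 4t - 6.
The constant term is -6.

-6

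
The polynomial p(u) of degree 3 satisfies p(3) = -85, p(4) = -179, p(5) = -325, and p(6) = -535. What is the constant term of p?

Write p(u) = au^3 + bu^2 + cu + d. Substituting each data point gives a linear system:
  27a + 9b + 3c + d = -85
  64a + 16b + 4c + d = -179
  125a + 25b + 5c + d = -325
  216a + 36b + 6c + d = -535
Solving the system yields a = -2, b = -2, c = -6, d = 5.
So p(u) = -2u³ - 2u² - 6u + 5.
The constant term is 5.

5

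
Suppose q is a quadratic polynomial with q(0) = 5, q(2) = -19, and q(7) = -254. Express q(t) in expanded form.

q(t) = -5t^2 - 2t + 5

Using the Lagrange interpolation formula with nodes 0, 2, 7:
  L_0(t) = (t - 2)(t - 7) / 14
  L_1(t) = t(t - 7) / -10
  L_2(t) = t(t - 2) / 35
Then q(t) = 5·L_0(t) - 19·L_1(t) - 254·L_2(t).
Expanding and collecting terms gives q(t) = -5t^2 - 2t + 5.
Check: q(2) = -19. ✓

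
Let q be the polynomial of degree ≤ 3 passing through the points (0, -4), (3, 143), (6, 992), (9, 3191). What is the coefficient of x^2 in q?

Write q(x) = ax^3 + bx^2 + cx + d. Substituting each data point gives a linear system:
  d = -4
  27a + 9b + 3c + d = 143
  216a + 36b + 6c + d = 992
  729a + 81b + 9c + d = 3191
Solving the system yields a = 4, b = 3, c = 4, d = -4.
So q(x) = 4x^3 + 3x^2 + 4x - 4.
The coefficient of x^2 is 3.

3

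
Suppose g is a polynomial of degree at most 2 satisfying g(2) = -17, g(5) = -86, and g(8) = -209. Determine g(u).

g(u) = -3u^2 - 2u - 1

Write g(u) = au^2 + bu + c. Substituting each data point gives a linear system:
  4a + 2b + c = -17
  25a + 5b + c = -86
  64a + 8b + c = -209
Solving the system yields a = -3, b = -2, c = -1.
So g(u) = -3u^2 - 2u - 1.
Check: g(8) = -209. ✓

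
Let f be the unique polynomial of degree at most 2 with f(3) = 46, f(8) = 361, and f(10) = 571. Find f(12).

Using the Lagrange interpolation formula with nodes 3, 8, 10:
  L_0(s) = (s - 8)(s - 10) / 35
  L_1(s) = (s - 3)(s - 10) / -10
  L_2(s) = (s - 3)(s - 8) / 14
Then f(s) = 46·L_0(s) + 361·L_1(s) + 571·L_2(s).
Expanding and collecting terms gives f(s) = 6s^2 - 3s + 1.
Evaluating at s = 12: f(12) = 829.

829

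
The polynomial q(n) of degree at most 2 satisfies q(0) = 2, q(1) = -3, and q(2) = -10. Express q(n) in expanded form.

q(n) = -n^2 - 4n + 2

Using the Lagrange interpolation formula with nodes 0, 1, 2:
  L_0(n) = (n - 1)(n - 2) / 2
  L_1(n) = n(n - 2) / -1
  L_2(n) = n(n - 1) / 2
Then q(n) = 2·L_0(n) - 3·L_1(n) - 10·L_2(n).
Expanding and collecting terms gives q(n) = -n^2 - 4n + 2.
Check: q(1) = -3. ✓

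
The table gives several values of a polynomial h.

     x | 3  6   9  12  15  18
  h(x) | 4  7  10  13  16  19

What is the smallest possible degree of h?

1

Forward differences of the values at x = 3, 6, 9, 12, 15, 18:
  h  : 4  7  10  13  16  19
  Δ  : 3  3  3  3  3
  Δ^2: 0  0  0  0
  Δ^3: 0  0  0
  Δ^4: 0  0
  Δ^5: 0
The first differences are constant (3) and nonzero, while all higher differences vanish, so the minimal degree is 1.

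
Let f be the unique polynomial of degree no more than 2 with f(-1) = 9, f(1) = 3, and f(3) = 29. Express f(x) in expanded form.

Using the Lagrange interpolation formula with nodes -1, 1, 3:
  L_0(x) = (x - 1)(x - 3) / 8
  L_1(x) = (x + 1)(x - 3) / -4
  L_2(x) = (x + 1)(x - 1) / 8
Then f(x) = 9·L_0(x) + 3·L_1(x) + 29·L_2(x).
Expanding and collecting terms gives f(x) = 4x^2 - 3x + 2.
Check: f(-1) = 9. ✓

f(x) = 4x^2 - 3x + 2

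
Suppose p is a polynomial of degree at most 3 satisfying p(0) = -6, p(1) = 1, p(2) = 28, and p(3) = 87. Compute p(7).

883

Write p(x) = ax^3 + bx^2 + cx + d. Substituting each data point gives a linear system:
  d = -6
  a + b + c + d = 1
  8a + 4b + 2c + d = 28
  27a + 9b + 3c + d = 87
Solving the system yields a = 2, b = 4, c = 1, d = -6.
So p(x) = 2x³ + 4x² + x - 6.
Then p(7) = 883.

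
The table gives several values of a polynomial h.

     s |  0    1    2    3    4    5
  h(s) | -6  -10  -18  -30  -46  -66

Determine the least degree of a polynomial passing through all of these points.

Forward differences of the values at s = 0, 1, 2, 3, 4, 5:
  h  : -6  -10  -18  -30  -46  -66
  Δ  : -4  -8  -12  -16  -20
  Δ^2: -4  -4  -4  -4
  Δ^3: 0  0  0
  Δ^4: 0  0
  Δ^5: 0
The second differences are constant (-4) and nonzero, while all higher differences vanish, so the minimal degree is 2.

2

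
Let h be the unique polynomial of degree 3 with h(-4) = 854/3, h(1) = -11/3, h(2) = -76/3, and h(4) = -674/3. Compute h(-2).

112/3

Write h(t) = at^3 + bt^2 + ct + d. Substituting each data point gives a linear system:
  -64a + 16b - 4c + d = 854/3
  a + b + c + d = -11/3
  8a + 4b + 2c + d = -76/3
  64a + 16b + 4c + d = -674/3
Solving the system yields a = -4, b = 2, c = 1/3, d = -2.
So h(t) = -4t^3 + 2t^2 + (1/3)t - 2.
Then h(-2) = 112/3.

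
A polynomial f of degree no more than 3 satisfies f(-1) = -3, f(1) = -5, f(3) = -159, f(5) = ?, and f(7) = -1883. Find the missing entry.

-705

The 4 known points determine the degree-3 polynomial uniquely.
Write f(n) = an^3 + bn^2 + cn + d. Substituting each data point gives a linear system:
  -a + b - c + d = -3
  a + b + c + d = -5
  27a + 9b + 3c + d = -159
  343a + 49b + 7c + d = -1883
Solving the system yields a = -5, b = -4, c = 4, d = 0.
So f(n) = -5n³ - 4n² + 4n.
Then f(5) = -705.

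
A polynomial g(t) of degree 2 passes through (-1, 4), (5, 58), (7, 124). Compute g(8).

Write g(t) = at^2 + bt + c. Substituting each data point gives a linear system:
  a - b + c = 4
  25a + 5b + c = 58
  49a + 7b + c = 124
Solving the system yields a = 3, b = -3, c = -2.
So g(t) = 3t^2 - 3t - 2.
Then g(8) = 166.

166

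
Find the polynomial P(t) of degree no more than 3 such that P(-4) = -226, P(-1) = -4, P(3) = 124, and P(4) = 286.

P(t) = 4t^3 + 2t^2 - 2

Using the Lagrange interpolation formula with nodes -4, -1, 3, 4:
  L_0(t) = (t + 1)(t - 3)(t - 4) / -168
  L_1(t) = (t + 4)(t - 3)(t - 4) / 60
  L_2(t) = (t + 4)(t + 1)(t - 4) / -28
  L_3(t) = (t + 4)(t + 1)(t - 3) / 40
Then P(t) = -226·L_0(t) - 4·L_1(t) + 124·L_2(t) + 286·L_3(t).
Expanding and collecting terms gives P(t) = 4t³ + 2t² - 2.
Check: P(4) = 286. ✓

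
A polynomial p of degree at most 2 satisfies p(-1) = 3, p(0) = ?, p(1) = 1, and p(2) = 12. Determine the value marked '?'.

On equispaced nodes a degree-2 polynomial has vanishing third forward difference, so
  - p(-1) + 3·p(0) - 3·p(1) + p(2) = 0.
Substituting the known values and solving for p(0):
  3·p(0) = -6
  p(0) = -2.

-2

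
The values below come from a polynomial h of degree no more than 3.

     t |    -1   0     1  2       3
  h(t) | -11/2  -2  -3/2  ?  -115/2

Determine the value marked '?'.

On equispaced nodes a degree-3 polynomial has vanishing fourth forward difference, so
  h(-1) - 4·h(0) + 6·h(1) - 4·h(2) + h(3) = 0.
Substituting the known values and solving for h(2):
  -4·h(2) = 64
  h(2) = -16.

-16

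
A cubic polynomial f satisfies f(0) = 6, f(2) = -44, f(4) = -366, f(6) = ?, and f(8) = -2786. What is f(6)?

On equispaced nodes a degree-3 polynomial has vanishing fourth forward difference, so
  f(0) - 4·f(2) + 6·f(4) - 4·f(6) + f(8) = 0.
Substituting the known values and solving for f(6):
  -4·f(6) = 4800
  f(6) = -1200.

-1200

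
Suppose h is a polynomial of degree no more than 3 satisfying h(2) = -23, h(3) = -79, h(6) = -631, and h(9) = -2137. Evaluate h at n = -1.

Write h(n) = an^3 + bn^2 + cn + d. Substituting each data point gives a linear system:
  8a + 4b + 2c + d = -23
  27a + 9b + 3c + d = -79
  216a + 36b + 6c + d = -631
  729a + 81b + 9c + d = -2137
Solving the system yields a = -3, b = 1, c = -4, d = 5.
So h(n) = -3n^3 + n^2 - 4n + 5.
Then h(-1) = 13.

13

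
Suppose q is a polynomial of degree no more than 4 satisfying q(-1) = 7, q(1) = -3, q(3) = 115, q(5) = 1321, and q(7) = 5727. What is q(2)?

Forward differences of the values at u = -1, 1, 3, 5, 7:
  q  : 7  -3  115  1321  5727
  Δ  : -10  118  1206  4406
  Δ^2: 128  1088  3200
  Δ^3: 960  2112
  Δ^4: 1152
The fourth differences are constant, confirming degree 4.
Interpolating (Newton forward form) and evaluating at u = 2 gives q(2) = 7.

7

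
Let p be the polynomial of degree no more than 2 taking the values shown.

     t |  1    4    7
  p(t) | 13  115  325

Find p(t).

Write p(t) = at^2 + bt + c. Substituting each data point gives a linear system:
  a + b + c = 13
  16a + 4b + c = 115
  49a + 7b + c = 325
Solving the system yields a = 6, b = 4, c = 3.
So p(t) = 6t² + 4t + 3.
Check: p(7) = 325. ✓

p(t) = 6t^2 + 4t + 3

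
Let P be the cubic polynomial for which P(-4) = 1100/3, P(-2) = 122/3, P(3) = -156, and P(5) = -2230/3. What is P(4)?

-1132/3

Write P(n) = an^3 + bn^2 + cn + d. Substituting each data point gives a linear system:
  -64a + 16b - 4c + d = 1100/3
  -8a + 4b - 2c + d = 122/3
  27a + 9b + 3c + d = -156
  125a + 25b + 5c + d = -2230/3
Solving the system yields a = -6, b = -1/3, c = 3, d = 0.
So P(n) = -6n^3 - (1/3)n^2 + 3n.
Then P(4) = -1132/3.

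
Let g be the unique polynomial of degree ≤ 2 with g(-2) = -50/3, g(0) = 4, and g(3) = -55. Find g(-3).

-45

Using the Lagrange interpolation formula with nodes -2, 0, 3:
  L_0(x) = x(x - 3) / 10
  L_1(x) = (x + 2)(x - 3) / -6
  L_2(x) = (x + 2)x / 15
Then g(x) = -50/3·L_0(x) + 4·L_1(x) - 55·L_2(x).
Expanding and collecting terms gives g(x) = -6x^2 - (5/3)x + 4.
Evaluating at x = -3: g(-3) = -45.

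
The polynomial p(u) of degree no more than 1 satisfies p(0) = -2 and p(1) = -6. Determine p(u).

Write p(u) = au + b. Substituting each data point gives a linear system:
  b = -2
  a + b = -6
Solving the system yields a = -4, b = -2.
So p(u) = -4u - 2.
Check: p(1) = -6. ✓

p(u) = -4u - 2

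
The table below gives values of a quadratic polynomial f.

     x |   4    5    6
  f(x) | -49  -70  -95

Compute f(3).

Forward differences of the values at x = 4, 5, 6:
  f  : -49  -70  -95
  Δ  : -21  -25
  Δ^2: -4
The second differences are constant, confirming degree 2.
Interpolating (Newton forward form) and evaluating at x = 3 gives f(3) = -32.

-32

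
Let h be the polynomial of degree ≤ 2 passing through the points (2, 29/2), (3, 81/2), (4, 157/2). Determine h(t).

Write h(t) = at^2 + bt + c. Substituting each data point gives a linear system:
  4a + 2b + c = 29/2
  9a + 3b + c = 81/2
  16a + 4b + c = 157/2
Solving the system yields a = 6, b = -4, c = -3/2.
So h(t) = 6t² - 4t - 3/2.
Check: h(3) = 81/2. ✓

h(t) = 6t^2 - 4t - 3/2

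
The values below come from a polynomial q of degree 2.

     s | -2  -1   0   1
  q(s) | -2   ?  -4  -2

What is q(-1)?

The 3 known points determine the degree-2 polynomial uniquely.
Write q(s) = as^2 + bs + c. Substituting each data point gives a linear system:
  4a - 2b + c = -2
  c = -4
  a + b + c = -2
Solving the system yields a = 1, b = 1, c = -4.
So q(s) = s^2 + s - 4.
Then q(-1) = -4.

-4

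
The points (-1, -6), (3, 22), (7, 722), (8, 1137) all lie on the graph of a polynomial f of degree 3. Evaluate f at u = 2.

-3

Write f(u) = au^3 + bu^2 + cu + d. Substituting each data point gives a linear system:
  -a + b - c + d = -6
  27a + 9b + 3c + d = 22
  343a + 49b + 7c + d = 722
  512a + 64b + 8c + d = 1137
Solving the system yields a = 3, b = -6, c = -2, d = 1.
So f(u) = 3u^3 - 6u^2 - 2u + 1.
Then f(2) = -3.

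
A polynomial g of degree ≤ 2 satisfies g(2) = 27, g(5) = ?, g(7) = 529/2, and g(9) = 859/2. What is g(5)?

The 3 known points determine the degree-2 polynomial uniquely.
Write g(t) = at^2 + bt + c. Substituting each data point gives a linear system:
  4a + 2b + c = 27
  49a + 7b + c = 529/2
  81a + 9b + c = 859/2
Solving the system yields a = 5, b = 5/2, c = 2.
So g(t) = 5t² + (5/2)t + 2.
Then g(5) = 279/2.

279/2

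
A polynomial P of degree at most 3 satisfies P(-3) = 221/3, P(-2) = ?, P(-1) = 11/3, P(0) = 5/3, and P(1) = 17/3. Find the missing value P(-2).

On equispaced nodes a degree-3 polynomial has vanishing fourth forward difference, so
  P(-3) - 4·P(-2) + 6·P(-1) - 4·P(0) + P(1) = 0.
Substituting the known values and solving for P(-2):
  -4·P(-2) = -284/3
  P(-2) = 71/3.

71/3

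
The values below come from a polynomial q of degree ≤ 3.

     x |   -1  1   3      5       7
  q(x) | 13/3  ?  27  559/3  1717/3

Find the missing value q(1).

-5/3

On equispaced nodes a degree-3 polynomial has vanishing fourth forward difference, so
  q(-1) - 4·q(1) + 6·q(3) - 4·q(5) + q(7) = 0.
Substituting the known values and solving for q(1):
  -4·q(1) = 20/3
  q(1) = -5/3.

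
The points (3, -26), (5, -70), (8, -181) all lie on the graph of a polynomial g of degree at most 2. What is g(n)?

g(n) = -3n^2 + 2n - 5

Write g(n) = an^2 + bn + c. Substituting each data point gives a linear system:
  9a + 3b + c = -26
  25a + 5b + c = -70
  64a + 8b + c = -181
Solving the system yields a = -3, b = 2, c = -5.
So g(n) = -3n^2 + 2n - 5.
Check: g(8) = -181. ✓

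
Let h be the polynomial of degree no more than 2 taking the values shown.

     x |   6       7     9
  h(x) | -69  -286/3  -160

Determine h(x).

Using the Lagrange interpolation formula with nodes 6, 7, 9:
  L_0(x) = (x - 7)(x - 9) / 3
  L_1(x) = (x - 6)(x - 9) / -2
  L_2(x) = (x - 6)(x - 7) / 6
Then h(x) = -69·L_0(x) - 286/3·L_1(x) - 160·L_2(x).
Expanding and collecting terms gives h(x) = -2x^2 - (1/3)x + 5.
Check: h(9) = -160. ✓

h(x) = -2x^2 - (1/3)x + 5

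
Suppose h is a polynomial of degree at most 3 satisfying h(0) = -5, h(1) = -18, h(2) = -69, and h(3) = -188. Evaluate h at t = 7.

Forward differences of the values at t = 0, 1, 2, 3:
  h  : -5  -18  -69  -188
  Δ  : -13  -51  -119
  Δ^2: -38  -68
  Δ^3: -30
The third differences are constant, confirming degree 3.
Interpolating (Newton forward form) and evaluating at t = 7 gives h(7) = -1944.

-1944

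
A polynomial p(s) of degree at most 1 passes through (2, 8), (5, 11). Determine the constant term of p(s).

6

Write p(s) = as + b. Substituting each data point gives a linear system:
  2a + b = 8
  5a + b = 11
Solving the system yields a = 1, b = 6.
So p(s) = s + 6.
The constant term is 6.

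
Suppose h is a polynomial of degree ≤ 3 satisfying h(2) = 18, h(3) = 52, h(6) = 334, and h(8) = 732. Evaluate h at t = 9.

Using the Lagrange interpolation formula with nodes 2, 3, 6, 8:
  L_0(t) = (t - 3)(t - 6)(t - 8) / -24
  L_1(t) = (t - 2)(t - 6)(t - 8) / 15
  L_2(t) = (t - 2)(t - 3)(t - 8) / -24
  L_3(t) = (t - 2)(t - 3)(t - 6) / 60
Then h(t) = 18·L_0(t) + 52·L_1(t) + 334·L_2(t) + 732·L_3(t).
Expanding and collecting terms gives h(t) = t³ + 4t² - 5t + 4.
Evaluating at t = 9: h(9) = 1012.

1012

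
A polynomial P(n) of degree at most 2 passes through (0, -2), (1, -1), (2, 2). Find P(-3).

7

Write P(n) = an^2 + bn + c. Substituting each data point gives a linear system:
  c = -2
  a + b + c = -1
  4a + 2b + c = 2
Solving the system yields a = 1, b = 0, c = -2.
So P(n) = n^2 - 2.
Then P(-3) = 7.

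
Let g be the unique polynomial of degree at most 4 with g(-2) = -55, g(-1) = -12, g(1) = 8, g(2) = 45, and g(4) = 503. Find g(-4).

Write g(s) = as^4 + bs^3 + cs^2 + ds + e. Substituting each data point gives a linear system:
  16a - 8b + 4c - 2d + e = -55
  a - b + c - d + e = -12
  a + b + c + d + e = 8
  16a + 8b + 4c + 2d + e = 45
  256a + 64b + 16c + 4d + e = 503
Solving the system yields a = 1, b = 5, c = -6, d = 5, e = 3.
So g(s) = s^4 + 5s^3 - 6s^2 + 5s + 3.
Then g(-4) = -177.

-177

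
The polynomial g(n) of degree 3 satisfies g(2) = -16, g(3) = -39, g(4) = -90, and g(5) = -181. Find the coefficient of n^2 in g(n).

Write g(n) = an^3 + bn^2 + cn + d. Substituting each data point gives a linear system:
  8a + 4b + 2c + d = -16
  27a + 9b + 3c + d = -39
  64a + 16b + 4c + d = -90
  125a + 25b + 5c + d = -181
Solving the system yields a = -2, b = 4, c = -5, d = -6.
So g(n) = -2n^3 + 4n^2 - 5n - 6.
The coefficient of n^2 is 4.

4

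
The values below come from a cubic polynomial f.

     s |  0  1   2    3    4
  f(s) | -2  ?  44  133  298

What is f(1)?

On equispaced nodes a degree-3 polynomial has vanishing fourth forward difference, so
  f(0) - 4·f(1) + 6·f(2) - 4·f(3) + f(4) = 0.
Substituting the known values and solving for f(1):
  -4·f(1) = -28
  f(1) = 7.

7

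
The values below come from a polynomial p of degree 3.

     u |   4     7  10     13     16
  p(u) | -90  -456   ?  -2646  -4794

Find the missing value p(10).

The 4 known points determine the degree-3 polynomial uniquely.
Write p(u) = au^3 + bu^2 + cu + d. Substituting each data point gives a linear system:
  64a + 16b + 4c + d = -90
  343a + 49b + 7c + d = -456
  2197a + 169b + 13c + d = -2646
  4096a + 256b + 16c + d = -4794
Solving the system yields a = -1, b = -3, c = 4, d = 6.
So p(u) = -u^3 - 3u^2 + 4u + 6.
Then p(10) = -1254.

-1254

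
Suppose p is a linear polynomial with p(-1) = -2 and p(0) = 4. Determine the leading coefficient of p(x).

6

Write p(x) = ax + b. Substituting each data point gives a linear system:
  -a + b = -2
  b = 4
Solving the system yields a = 6, b = 4.
So p(x) = 6x + 4.
The leading coefficient is 6.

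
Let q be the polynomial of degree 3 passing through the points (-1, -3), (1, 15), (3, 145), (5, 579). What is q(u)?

q(u) = 4u^3 + 2u^2 + 5u + 4

Using the Lagrange interpolation formula with nodes -1, 1, 3, 5:
  L_0(u) = (u - 1)(u - 3)(u - 5) / -48
  L_1(u) = (u + 1)(u - 3)(u - 5) / 16
  L_2(u) = (u + 1)(u - 1)(u - 5) / -16
  L_3(u) = (u + 1)(u - 1)(u - 3) / 48
Then q(u) = -3·L_0(u) + 15·L_1(u) + 145·L_2(u) + 579·L_3(u).
Expanding and collecting terms gives q(u) = 4u^3 + 2u^2 + 5u + 4.
Check: q(5) = 579. ✓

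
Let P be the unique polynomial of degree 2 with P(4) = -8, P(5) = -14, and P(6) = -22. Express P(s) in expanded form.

P(s) = -s^2 + 3s - 4

Write P(s) = as^2 + bs + c. Substituting each data point gives a linear system:
  16a + 4b + c = -8
  25a + 5b + c = -14
  36a + 6b + c = -22
Solving the system yields a = -1, b = 3, c = -4.
So P(s) = -s² + 3s - 4.
Check: P(5) = -14. ✓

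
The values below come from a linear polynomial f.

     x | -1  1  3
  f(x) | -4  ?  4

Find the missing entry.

The 2 known points determine the degree-1 polynomial uniquely.
Write f(x) = ax + b. Substituting each data point gives a linear system:
  -a + b = -4
  3a + b = 4
Solving the system yields a = 2, b = -2.
So f(x) = 2x - 2.
Then f(1) = 0.

0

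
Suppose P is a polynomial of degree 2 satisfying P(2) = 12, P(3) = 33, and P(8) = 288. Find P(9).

Using the Lagrange interpolation formula with nodes 2, 3, 8:
  L_0(u) = (u - 3)(u - 8) / 6
  L_1(u) = (u - 2)(u - 8) / -5
  L_2(u) = (u - 2)(u - 3) / 30
Then P(u) = 12·L_0(u) + 33·L_1(u) + 288·L_2(u).
Expanding and collecting terms gives P(u) = 5u² - 4u.
Evaluating at u = 9: P(9) = 369.

369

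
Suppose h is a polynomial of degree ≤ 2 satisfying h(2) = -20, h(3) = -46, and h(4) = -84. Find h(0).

Forward differences of the values at s = 2, 3, 4:
  h  : -20  -46  -84
  Δ  : -26  -38
  Δ^2: -12
The second differences are constant, confirming degree 2.
Interpolating (Newton forward form) and evaluating at s = 0 gives h(0) = -4.

-4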